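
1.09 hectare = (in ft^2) 1.173e+05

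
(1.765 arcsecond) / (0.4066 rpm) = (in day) 2.326e-09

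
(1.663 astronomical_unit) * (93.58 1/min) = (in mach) 1.14e+09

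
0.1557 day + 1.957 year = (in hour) 1.715e+04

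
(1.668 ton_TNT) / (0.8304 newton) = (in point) 2.382e+13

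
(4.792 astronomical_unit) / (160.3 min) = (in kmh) 2.683e+08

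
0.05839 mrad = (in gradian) 0.003717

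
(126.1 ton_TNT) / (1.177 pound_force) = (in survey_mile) 6.262e+07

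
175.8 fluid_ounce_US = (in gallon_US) 1.373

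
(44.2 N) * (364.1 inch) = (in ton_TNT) 9.77e-08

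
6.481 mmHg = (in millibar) 8.641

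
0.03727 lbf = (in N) 0.1658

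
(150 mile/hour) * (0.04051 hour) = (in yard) 1.069e+04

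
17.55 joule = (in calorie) 4.195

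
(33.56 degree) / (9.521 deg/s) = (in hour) 0.0009791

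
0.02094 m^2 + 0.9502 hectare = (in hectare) 0.9502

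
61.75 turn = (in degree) 2.223e+04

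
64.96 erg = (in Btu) 6.157e-09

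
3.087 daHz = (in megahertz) 3.087e-05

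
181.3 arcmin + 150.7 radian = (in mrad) 1.508e+05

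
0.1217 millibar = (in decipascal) 121.7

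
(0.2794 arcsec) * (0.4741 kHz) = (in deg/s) 0.0368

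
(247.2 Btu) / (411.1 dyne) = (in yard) 6.938e+07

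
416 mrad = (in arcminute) 1430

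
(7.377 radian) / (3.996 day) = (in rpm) 0.000204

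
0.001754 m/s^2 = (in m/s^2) 0.001754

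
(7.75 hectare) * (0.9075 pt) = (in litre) 2.481e+04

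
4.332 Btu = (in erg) 4.571e+10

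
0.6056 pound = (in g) 274.7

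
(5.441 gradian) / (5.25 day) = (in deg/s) 1.08e-05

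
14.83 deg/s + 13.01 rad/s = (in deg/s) 760.2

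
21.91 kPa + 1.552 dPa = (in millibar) 219.1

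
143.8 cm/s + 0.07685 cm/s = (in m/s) 1.439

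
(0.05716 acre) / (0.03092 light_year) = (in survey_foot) 2.594e-12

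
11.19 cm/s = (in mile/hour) 0.2503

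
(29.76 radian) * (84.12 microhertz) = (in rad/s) 0.002503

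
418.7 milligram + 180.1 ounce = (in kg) 5.106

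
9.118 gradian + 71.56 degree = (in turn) 0.2216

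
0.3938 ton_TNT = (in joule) 1.648e+09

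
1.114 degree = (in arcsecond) 4010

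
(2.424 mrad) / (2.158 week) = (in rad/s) 1.857e-09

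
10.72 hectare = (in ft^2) 1.154e+06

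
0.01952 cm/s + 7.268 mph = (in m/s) 3.249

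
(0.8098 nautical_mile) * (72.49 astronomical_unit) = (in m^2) 1.626e+16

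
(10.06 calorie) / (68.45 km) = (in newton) 0.0006149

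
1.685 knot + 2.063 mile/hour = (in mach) 0.005254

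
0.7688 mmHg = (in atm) 0.001012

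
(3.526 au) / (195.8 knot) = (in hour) 1.455e+06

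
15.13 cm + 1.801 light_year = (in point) 4.83e+19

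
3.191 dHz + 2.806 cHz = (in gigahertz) 3.472e-10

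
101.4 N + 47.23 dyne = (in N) 101.4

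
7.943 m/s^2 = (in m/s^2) 7.943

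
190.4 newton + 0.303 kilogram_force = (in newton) 193.4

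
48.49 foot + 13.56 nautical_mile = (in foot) 8.244e+04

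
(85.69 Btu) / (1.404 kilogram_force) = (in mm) 6.566e+06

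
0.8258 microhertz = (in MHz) 8.258e-13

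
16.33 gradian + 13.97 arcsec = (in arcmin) 882.1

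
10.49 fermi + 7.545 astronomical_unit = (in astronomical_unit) 7.545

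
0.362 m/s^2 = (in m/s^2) 0.362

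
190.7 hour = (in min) 1.144e+04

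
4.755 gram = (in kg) 0.004755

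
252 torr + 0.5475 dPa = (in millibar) 336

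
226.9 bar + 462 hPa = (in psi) 3298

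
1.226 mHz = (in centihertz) 0.1226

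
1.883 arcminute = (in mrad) 0.5477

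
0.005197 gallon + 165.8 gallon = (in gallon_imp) 138.1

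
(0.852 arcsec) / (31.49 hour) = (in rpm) 3.479e-10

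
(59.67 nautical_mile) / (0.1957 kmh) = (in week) 3.361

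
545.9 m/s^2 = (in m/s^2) 545.9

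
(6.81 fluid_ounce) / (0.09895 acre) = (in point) 0.001426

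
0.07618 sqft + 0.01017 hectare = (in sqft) 1095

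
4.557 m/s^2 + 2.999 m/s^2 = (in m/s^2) 7.556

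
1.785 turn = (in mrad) 1.122e+04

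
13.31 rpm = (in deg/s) 79.86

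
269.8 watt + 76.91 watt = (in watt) 346.7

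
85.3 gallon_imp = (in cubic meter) 0.3878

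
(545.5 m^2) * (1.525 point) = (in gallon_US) 77.53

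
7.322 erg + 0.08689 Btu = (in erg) 9.167e+08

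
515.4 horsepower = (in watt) 3.843e+05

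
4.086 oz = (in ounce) 4.086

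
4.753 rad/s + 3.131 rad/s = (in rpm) 75.29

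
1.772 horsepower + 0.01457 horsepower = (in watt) 1332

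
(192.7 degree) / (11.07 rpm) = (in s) 2.901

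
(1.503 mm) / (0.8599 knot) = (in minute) 5.663e-05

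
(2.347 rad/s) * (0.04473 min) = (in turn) 1.002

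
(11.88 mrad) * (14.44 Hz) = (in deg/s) 9.829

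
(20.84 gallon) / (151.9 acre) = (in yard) 1.403e-07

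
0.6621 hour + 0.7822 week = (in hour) 132.1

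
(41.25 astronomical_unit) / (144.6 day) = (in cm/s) 4.939e+07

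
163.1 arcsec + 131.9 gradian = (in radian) 2.073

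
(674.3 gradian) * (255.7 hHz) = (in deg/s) 1.552e+07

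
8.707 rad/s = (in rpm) 83.15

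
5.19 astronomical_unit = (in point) 2.201e+15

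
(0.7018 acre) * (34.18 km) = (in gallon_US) 2.564e+10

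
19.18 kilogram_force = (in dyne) 1.881e+07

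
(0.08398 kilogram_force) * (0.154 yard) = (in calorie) 0.02772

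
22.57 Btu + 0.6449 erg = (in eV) 1.486e+23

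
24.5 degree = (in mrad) 427.6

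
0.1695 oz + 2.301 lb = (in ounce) 36.99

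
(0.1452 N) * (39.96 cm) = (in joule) 0.05802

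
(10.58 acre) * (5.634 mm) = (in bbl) 1517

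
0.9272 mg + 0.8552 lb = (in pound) 0.8552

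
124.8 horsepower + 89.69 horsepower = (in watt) 1.599e+05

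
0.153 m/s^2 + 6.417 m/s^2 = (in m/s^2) 6.57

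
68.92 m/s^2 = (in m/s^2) 68.92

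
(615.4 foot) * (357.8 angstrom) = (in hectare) 6.711e-10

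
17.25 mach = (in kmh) 2.115e+04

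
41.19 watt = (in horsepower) 0.05524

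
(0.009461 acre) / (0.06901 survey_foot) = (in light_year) 1.924e-13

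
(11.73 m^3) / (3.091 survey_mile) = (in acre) 5.827e-07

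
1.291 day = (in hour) 30.98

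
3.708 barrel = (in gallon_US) 155.7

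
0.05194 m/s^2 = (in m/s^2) 0.05194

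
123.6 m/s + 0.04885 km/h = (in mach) 0.363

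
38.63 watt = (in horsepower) 0.0518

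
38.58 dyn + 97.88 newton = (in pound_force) 22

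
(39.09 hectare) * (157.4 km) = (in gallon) 1.625e+13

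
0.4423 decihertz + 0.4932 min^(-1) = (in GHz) 5.245e-11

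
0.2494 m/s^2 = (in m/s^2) 0.2494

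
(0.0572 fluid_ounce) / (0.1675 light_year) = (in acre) 2.638e-25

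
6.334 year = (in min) 3.329e+06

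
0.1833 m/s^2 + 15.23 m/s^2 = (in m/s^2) 15.41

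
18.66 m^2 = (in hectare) 0.001866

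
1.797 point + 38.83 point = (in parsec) 4.645e-19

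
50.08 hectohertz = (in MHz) 0.005008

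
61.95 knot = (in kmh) 114.7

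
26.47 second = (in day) 0.0003064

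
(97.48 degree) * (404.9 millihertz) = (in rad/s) 0.6889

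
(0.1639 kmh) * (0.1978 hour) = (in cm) 3242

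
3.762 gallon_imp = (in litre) 17.1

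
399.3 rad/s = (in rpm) 3813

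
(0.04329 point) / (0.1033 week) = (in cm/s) 2.444e-08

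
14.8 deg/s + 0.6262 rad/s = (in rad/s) 0.8845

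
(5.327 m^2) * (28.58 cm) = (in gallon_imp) 334.9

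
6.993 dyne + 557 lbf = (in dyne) 2.478e+08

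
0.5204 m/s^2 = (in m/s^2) 0.5204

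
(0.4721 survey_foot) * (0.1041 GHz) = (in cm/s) 1.498e+09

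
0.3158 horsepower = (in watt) 235.5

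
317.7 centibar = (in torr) 2383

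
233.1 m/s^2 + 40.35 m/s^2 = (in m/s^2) 273.4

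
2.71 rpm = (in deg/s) 16.26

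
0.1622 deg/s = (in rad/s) 0.002831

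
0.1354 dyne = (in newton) 1.354e-06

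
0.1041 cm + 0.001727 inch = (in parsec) 3.516e-20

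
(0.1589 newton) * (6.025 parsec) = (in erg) 2.954e+23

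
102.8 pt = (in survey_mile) 2.253e-05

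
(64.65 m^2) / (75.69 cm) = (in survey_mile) 0.05307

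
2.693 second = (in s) 2.693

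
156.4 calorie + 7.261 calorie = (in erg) 6.848e+09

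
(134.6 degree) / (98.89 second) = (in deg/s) 1.361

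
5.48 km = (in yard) 5993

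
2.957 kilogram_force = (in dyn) 2.9e+06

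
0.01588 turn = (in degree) 5.717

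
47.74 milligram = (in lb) 0.0001052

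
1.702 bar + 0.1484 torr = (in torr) 1277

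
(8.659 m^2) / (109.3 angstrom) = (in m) 7.922e+08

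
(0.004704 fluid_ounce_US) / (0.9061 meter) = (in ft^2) 1.653e-06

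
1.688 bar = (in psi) 24.48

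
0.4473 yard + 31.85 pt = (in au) 2.809e-12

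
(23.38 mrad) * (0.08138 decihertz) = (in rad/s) 0.0001903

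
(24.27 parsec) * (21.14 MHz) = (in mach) 4.65e+22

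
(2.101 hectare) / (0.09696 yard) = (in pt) 6.717e+08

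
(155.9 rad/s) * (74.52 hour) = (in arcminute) 1.438e+11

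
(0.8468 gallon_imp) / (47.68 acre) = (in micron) 0.01995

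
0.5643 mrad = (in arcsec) 116.4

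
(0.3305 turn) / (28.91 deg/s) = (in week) 6.805e-06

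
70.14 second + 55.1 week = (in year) 1.057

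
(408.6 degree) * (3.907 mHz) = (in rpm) 0.2661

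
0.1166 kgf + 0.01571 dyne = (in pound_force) 0.2571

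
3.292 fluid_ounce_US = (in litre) 0.09736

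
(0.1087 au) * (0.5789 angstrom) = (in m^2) 0.9414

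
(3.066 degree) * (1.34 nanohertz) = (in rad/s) 7.171e-11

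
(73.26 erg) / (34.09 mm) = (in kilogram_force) 2.191e-05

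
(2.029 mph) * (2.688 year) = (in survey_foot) 2.523e+08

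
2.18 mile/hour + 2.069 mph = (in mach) 0.005578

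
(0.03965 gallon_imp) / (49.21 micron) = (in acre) 0.0009051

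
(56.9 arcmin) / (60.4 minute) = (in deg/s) 0.0002617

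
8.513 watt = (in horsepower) 0.01142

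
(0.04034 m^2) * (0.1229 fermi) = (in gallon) 1.31e-15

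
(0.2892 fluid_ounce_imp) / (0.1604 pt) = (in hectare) 1.452e-05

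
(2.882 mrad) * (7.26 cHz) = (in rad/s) 0.0002092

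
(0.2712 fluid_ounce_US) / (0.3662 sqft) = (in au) 1.576e-15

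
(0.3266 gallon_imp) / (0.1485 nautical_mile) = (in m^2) 5.399e-06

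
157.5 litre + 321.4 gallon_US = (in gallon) 363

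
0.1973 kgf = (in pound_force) 0.435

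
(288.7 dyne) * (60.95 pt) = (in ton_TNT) 1.484e-14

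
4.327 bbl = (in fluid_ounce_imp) 2.421e+04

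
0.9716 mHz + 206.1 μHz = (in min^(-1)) 0.07066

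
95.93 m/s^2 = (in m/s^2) 95.93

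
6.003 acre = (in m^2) 2.429e+04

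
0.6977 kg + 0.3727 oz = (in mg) 7.083e+05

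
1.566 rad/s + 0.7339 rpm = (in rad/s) 1.643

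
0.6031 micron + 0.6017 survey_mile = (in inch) 3.812e+04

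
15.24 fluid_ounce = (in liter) 0.4507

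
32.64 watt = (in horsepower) 0.04377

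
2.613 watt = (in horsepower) 0.003504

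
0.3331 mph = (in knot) 0.2895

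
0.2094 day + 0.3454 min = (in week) 0.02995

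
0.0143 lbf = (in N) 0.06361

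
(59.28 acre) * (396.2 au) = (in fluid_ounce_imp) 5.004e+23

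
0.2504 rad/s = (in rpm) 2.391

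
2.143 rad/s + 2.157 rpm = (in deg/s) 135.7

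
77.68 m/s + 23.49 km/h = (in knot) 163.7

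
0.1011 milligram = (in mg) 0.1011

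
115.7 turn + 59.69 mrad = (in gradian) 4.628e+04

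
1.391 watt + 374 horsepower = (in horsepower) 374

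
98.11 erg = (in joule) 9.811e-06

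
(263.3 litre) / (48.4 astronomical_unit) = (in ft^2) 3.914e-13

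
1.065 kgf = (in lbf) 2.348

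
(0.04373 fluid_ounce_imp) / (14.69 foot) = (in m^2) 2.775e-07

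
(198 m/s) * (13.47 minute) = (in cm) 1.6e+07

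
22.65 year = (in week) 1181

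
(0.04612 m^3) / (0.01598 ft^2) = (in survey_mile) 0.0193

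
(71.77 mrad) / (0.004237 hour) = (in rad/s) 0.004705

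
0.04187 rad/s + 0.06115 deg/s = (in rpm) 0.41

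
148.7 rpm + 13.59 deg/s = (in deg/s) 905.8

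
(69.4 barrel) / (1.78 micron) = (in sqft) 6.672e+07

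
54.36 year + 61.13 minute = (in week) 2834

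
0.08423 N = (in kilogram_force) 0.008589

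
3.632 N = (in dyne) 3.632e+05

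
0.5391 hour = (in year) 6.154e-05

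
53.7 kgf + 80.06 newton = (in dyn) 6.067e+07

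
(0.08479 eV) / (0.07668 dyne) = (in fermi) 17.72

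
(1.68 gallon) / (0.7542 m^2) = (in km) 8.432e-06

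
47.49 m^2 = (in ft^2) 511.2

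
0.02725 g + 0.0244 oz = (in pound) 0.001585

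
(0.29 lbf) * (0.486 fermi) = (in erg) 6.269e-09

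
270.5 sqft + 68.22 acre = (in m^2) 2.761e+05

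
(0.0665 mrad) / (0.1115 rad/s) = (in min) 9.94e-06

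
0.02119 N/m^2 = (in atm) 2.091e-07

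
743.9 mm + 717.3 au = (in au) 717.3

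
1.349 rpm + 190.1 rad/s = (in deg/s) 1.09e+04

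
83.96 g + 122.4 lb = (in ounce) 1961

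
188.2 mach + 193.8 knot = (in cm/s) 6.418e+06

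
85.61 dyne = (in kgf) 8.73e-05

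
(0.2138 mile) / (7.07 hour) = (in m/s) 0.01352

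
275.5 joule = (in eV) 1.72e+21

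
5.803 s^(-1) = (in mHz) 5803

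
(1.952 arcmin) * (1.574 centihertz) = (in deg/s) 0.0005121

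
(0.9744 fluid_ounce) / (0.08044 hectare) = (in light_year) 3.787e-24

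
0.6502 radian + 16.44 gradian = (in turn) 0.1446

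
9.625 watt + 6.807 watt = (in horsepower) 0.02204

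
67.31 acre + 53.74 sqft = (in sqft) 2.932e+06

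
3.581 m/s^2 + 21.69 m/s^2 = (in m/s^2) 25.27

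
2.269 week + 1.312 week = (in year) 0.06868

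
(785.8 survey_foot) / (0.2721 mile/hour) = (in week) 0.003256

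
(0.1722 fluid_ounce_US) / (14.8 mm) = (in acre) 8.503e-08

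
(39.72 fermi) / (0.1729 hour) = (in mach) 1.874e-19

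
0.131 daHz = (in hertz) 1.31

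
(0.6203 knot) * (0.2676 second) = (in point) 242.1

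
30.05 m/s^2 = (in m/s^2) 30.05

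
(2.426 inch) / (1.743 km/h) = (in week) 2.104e-07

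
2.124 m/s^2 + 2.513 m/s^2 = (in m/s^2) 4.637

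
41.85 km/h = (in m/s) 11.63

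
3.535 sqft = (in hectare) 3.284e-05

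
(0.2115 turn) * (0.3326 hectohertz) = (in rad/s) 44.2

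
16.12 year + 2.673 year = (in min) 9.878e+06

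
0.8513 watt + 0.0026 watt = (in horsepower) 0.001145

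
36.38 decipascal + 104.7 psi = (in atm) 7.124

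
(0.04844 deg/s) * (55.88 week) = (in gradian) 1.819e+06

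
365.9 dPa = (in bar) 0.0003659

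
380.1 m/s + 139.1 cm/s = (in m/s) 381.5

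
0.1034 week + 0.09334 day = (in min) 1177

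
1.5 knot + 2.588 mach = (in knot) 1714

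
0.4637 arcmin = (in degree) 0.007728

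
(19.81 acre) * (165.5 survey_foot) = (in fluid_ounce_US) 1.367e+11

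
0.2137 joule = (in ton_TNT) 5.108e-11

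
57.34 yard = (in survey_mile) 0.03258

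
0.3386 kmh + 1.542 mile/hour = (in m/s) 0.7834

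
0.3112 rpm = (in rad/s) 0.03259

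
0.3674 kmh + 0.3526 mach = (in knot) 233.6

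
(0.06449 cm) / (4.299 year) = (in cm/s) 4.757e-10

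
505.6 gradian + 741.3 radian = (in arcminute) 2.576e+06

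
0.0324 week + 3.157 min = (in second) 1.978e+04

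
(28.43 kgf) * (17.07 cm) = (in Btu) 0.04511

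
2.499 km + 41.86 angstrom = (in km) 2.499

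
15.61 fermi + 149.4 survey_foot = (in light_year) 4.813e-15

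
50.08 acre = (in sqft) 2.181e+06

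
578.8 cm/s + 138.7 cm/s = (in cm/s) 717.5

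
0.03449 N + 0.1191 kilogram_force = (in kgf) 0.1226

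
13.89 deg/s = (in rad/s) 0.2424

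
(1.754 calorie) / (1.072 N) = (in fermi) 6.846e+15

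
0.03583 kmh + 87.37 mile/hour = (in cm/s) 3907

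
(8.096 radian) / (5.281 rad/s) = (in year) 4.861e-08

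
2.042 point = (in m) 0.0007204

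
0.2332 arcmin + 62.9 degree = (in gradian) 69.89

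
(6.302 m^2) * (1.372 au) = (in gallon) 3.417e+14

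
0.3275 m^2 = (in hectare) 3.275e-05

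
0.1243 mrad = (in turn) 1.978e-05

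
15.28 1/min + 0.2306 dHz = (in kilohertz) 0.0002777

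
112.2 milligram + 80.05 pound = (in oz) 1281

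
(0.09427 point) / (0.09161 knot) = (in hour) 1.96e-07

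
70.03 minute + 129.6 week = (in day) 907.2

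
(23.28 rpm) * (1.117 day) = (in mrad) 2.353e+08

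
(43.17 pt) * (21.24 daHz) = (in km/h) 11.65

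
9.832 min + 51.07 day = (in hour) 1226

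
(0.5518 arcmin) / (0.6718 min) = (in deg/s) 0.0002282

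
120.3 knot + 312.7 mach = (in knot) 2.071e+05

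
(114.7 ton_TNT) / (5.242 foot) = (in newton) 3.004e+11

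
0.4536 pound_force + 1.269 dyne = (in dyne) 2.018e+05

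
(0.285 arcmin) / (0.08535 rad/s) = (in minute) 1.619e-05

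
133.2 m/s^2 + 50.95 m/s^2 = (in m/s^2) 184.1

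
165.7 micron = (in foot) 0.0005436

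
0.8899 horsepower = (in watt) 663.6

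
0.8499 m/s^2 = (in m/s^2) 0.8499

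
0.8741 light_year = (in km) 8.27e+12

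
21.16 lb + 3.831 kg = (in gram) 1.343e+04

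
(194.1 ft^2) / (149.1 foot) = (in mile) 0.0002466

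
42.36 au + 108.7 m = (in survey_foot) 2.079e+13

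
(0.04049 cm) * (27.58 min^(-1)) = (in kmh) 0.00067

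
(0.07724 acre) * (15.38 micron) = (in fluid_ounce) 162.6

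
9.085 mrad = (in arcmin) 31.23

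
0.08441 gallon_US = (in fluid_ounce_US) 10.8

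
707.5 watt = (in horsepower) 0.9488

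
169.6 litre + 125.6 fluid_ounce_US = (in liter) 173.3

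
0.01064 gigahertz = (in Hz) 1.064e+07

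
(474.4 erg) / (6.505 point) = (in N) 0.02067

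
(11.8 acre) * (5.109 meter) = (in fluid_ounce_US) 8.25e+09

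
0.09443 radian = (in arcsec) 1.948e+04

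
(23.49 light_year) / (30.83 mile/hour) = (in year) 5.113e+08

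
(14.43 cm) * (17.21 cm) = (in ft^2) 0.2673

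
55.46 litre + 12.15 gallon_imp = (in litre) 110.7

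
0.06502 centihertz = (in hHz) 6.502e-06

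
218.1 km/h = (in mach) 0.1779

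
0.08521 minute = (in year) 1.621e-07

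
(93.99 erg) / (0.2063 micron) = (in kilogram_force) 4.646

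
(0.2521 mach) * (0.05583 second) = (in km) 0.004792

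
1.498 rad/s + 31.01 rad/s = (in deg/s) 1863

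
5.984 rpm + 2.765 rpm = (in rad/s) 0.9162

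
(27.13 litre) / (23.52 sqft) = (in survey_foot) 0.04073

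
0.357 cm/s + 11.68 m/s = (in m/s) 11.68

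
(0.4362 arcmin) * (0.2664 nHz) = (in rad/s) 3.38e-14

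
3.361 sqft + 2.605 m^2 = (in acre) 0.0007209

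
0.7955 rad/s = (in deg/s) 45.58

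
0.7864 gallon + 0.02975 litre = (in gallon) 0.7943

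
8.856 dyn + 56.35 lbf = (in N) 250.7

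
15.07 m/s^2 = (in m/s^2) 15.07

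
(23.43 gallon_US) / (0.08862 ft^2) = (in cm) 1077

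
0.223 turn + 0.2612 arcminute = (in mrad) 1401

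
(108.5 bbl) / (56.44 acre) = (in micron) 75.52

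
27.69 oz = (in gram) 785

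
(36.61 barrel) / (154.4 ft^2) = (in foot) 1.331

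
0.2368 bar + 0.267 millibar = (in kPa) 23.71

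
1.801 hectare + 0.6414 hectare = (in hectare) 2.442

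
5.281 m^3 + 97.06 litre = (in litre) 5378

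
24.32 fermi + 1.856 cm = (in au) 1.241e-13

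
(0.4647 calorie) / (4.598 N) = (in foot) 1.387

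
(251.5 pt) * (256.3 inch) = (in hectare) 5.776e-05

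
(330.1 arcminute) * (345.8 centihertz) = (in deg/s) 19.02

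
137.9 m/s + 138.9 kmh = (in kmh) 635.3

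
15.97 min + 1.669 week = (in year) 0.03204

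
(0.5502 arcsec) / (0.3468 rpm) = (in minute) 1.224e-06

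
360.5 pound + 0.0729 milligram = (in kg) 163.5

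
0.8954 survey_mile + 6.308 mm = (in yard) 1576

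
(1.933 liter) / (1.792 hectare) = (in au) 7.211e-19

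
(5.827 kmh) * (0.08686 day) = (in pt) 3.443e+07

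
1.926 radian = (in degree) 110.4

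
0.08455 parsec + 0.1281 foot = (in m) 2.609e+15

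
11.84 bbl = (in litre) 1882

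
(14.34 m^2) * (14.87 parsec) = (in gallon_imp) 1.447e+21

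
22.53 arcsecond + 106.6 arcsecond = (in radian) 0.000626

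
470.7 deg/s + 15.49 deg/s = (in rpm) 81.03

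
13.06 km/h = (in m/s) 3.628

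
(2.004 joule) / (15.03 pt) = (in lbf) 84.97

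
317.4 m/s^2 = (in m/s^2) 317.4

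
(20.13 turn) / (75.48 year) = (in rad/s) 5.314e-08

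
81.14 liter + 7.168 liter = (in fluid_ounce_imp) 3108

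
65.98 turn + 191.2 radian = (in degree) 3.471e+04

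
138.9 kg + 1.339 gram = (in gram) 1.389e+05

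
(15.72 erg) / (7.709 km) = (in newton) 2.039e-10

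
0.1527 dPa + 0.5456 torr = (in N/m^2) 72.76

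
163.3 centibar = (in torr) 1225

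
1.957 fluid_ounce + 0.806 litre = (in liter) 0.8639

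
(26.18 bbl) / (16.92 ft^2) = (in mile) 0.001645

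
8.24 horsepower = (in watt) 6145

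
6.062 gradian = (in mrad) 95.22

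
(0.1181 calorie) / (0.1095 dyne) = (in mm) 4.513e+08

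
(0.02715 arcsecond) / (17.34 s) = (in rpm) 7.249e-08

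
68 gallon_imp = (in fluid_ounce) 1.045e+04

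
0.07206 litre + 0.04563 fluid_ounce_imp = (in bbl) 0.0004614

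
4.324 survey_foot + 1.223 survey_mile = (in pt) 5.583e+06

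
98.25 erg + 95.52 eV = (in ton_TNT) 2.348e-15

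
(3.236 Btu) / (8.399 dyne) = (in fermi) 4.065e+22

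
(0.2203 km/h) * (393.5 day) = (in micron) 2.081e+12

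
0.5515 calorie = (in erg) 2.307e+07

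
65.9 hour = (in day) 2.746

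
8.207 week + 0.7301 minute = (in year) 0.1574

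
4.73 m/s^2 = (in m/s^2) 4.73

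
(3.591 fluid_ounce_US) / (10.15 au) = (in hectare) 6.994e-21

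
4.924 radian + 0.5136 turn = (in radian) 8.151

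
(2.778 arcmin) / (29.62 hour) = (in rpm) 7.237e-08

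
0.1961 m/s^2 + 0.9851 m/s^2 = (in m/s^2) 1.181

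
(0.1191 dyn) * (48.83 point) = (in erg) 0.2052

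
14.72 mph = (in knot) 12.79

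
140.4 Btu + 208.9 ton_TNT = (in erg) 8.74e+18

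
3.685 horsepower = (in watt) 2748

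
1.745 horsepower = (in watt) 1301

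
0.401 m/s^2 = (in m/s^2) 0.401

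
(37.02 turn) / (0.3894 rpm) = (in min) 95.07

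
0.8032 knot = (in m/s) 0.4132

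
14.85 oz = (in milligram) 4.21e+05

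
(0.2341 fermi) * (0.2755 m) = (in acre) 1.594e-20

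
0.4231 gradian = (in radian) 0.006646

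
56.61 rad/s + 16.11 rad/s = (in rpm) 694.4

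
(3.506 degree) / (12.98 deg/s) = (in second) 0.2701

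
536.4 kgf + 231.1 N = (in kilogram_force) 560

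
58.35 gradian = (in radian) 0.9166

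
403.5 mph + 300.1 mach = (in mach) 300.6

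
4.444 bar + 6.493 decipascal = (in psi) 64.45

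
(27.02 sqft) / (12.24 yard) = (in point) 635.8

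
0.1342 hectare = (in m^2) 1342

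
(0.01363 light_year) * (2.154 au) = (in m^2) 4.155e+25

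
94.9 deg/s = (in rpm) 15.82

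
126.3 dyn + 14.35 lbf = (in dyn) 6.383e+06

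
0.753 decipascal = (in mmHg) 0.0005648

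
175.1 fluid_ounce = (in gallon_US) 1.368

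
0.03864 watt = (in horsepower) 5.182e-05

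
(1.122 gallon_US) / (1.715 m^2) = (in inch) 0.0975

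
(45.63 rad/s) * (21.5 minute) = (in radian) 5.886e+04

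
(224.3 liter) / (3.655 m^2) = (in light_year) 6.487e-18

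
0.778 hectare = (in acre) 1.922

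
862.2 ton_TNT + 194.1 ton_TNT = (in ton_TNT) 1056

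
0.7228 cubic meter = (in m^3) 0.7228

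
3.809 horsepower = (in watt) 2840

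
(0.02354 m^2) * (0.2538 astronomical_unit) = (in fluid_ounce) 3.022e+13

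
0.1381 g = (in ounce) 0.004871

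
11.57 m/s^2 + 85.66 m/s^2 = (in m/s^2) 97.23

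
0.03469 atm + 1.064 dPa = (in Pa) 3515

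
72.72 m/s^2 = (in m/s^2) 72.72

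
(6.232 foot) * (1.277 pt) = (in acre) 2.115e-07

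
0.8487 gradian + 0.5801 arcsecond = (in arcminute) 45.84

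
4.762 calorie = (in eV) 1.244e+20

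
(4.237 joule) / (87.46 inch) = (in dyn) 1.907e+05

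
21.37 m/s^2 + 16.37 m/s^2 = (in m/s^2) 37.74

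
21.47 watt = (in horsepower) 0.02879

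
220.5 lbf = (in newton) 980.8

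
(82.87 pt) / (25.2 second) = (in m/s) 0.00116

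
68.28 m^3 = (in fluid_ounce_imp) 2.403e+06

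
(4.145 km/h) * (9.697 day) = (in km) 964.7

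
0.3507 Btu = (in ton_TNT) 8.843e-08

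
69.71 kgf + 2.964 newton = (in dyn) 6.866e+07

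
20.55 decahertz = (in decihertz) 2055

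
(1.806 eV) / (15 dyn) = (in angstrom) 1.929e-05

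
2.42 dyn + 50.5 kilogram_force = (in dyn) 4.952e+07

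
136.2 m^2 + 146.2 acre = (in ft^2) 6.37e+06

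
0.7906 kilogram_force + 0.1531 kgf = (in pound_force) 2.081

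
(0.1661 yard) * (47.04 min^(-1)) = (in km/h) 0.4287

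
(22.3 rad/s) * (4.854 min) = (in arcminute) 2.233e+07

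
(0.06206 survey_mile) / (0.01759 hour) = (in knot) 3.066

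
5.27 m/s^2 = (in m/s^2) 5.27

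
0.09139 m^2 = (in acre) 2.258e-05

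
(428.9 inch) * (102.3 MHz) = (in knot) 2.166e+09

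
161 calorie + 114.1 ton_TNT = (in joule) 4.774e+11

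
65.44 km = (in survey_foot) 2.147e+05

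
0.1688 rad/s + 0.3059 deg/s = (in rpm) 1.663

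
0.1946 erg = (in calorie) 4.651e-09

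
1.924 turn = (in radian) 12.09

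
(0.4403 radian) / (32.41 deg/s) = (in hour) 0.0002162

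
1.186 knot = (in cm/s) 61.01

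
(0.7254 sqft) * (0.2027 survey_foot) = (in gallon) 1.1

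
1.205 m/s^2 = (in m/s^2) 1.205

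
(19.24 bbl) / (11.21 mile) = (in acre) 4.19e-08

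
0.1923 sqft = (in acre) 4.415e-06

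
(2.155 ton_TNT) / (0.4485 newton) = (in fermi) 2.01e+25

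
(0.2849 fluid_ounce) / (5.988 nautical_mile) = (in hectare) 7.598e-14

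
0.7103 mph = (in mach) 0.0009325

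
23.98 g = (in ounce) 0.8459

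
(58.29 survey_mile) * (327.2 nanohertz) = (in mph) 0.06866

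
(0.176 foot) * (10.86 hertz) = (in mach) 0.001711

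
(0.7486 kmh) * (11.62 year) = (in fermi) 7.62e+22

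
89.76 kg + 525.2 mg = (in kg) 89.76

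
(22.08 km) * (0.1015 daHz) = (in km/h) 8.068e+04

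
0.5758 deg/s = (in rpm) 0.09597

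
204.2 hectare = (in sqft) 2.198e+07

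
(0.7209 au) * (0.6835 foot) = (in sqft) 2.418e+11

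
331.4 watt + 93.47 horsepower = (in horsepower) 93.91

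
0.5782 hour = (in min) 34.69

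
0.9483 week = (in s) 5.735e+05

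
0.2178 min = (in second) 13.07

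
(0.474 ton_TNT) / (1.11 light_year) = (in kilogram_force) 1.926e-08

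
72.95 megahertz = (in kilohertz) 7.295e+04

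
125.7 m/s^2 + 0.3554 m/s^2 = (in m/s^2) 126.1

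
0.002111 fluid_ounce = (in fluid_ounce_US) 0.002111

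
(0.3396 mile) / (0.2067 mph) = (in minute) 98.58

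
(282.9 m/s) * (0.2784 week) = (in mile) 2.96e+04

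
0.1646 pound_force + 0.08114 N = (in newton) 0.8133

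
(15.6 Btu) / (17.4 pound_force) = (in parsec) 6.892e-15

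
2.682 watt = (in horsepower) 0.003597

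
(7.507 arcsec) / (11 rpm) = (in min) 5.266e-07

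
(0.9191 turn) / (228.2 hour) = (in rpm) 6.713e-05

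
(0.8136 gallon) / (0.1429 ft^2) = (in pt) 657.6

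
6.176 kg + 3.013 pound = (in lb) 16.63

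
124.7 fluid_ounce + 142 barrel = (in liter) 2.258e+04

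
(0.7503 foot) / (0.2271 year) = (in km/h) 1.15e-07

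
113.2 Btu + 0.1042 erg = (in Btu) 113.2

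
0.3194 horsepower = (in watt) 238.2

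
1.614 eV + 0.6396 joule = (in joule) 0.6396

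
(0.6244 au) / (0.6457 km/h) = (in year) 1.651e+04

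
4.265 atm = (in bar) 4.322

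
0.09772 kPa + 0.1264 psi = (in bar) 0.009692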